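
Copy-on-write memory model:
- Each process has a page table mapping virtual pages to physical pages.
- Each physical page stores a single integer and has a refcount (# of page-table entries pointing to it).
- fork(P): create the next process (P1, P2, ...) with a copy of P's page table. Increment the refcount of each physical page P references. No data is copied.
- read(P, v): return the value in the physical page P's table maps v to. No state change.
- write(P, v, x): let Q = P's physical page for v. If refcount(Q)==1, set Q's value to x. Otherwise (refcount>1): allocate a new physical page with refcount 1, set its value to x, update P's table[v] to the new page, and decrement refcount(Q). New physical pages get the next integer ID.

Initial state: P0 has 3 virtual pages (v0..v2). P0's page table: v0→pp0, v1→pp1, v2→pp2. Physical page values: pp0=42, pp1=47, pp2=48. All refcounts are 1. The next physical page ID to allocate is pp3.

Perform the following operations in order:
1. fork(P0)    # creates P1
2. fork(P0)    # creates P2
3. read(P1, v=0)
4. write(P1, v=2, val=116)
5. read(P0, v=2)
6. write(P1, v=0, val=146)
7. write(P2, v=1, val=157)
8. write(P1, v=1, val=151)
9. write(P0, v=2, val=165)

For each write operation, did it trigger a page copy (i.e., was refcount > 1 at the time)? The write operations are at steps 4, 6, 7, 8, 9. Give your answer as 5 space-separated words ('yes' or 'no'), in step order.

Op 1: fork(P0) -> P1. 3 ppages; refcounts: pp0:2 pp1:2 pp2:2
Op 2: fork(P0) -> P2. 3 ppages; refcounts: pp0:3 pp1:3 pp2:3
Op 3: read(P1, v0) -> 42. No state change.
Op 4: write(P1, v2, 116). refcount(pp2)=3>1 -> COPY to pp3. 4 ppages; refcounts: pp0:3 pp1:3 pp2:2 pp3:1
Op 5: read(P0, v2) -> 48. No state change.
Op 6: write(P1, v0, 146). refcount(pp0)=3>1 -> COPY to pp4. 5 ppages; refcounts: pp0:2 pp1:3 pp2:2 pp3:1 pp4:1
Op 7: write(P2, v1, 157). refcount(pp1)=3>1 -> COPY to pp5. 6 ppages; refcounts: pp0:2 pp1:2 pp2:2 pp3:1 pp4:1 pp5:1
Op 8: write(P1, v1, 151). refcount(pp1)=2>1 -> COPY to pp6. 7 ppages; refcounts: pp0:2 pp1:1 pp2:2 pp3:1 pp4:1 pp5:1 pp6:1
Op 9: write(P0, v2, 165). refcount(pp2)=2>1 -> COPY to pp7. 8 ppages; refcounts: pp0:2 pp1:1 pp2:1 pp3:1 pp4:1 pp5:1 pp6:1 pp7:1

yes yes yes yes yes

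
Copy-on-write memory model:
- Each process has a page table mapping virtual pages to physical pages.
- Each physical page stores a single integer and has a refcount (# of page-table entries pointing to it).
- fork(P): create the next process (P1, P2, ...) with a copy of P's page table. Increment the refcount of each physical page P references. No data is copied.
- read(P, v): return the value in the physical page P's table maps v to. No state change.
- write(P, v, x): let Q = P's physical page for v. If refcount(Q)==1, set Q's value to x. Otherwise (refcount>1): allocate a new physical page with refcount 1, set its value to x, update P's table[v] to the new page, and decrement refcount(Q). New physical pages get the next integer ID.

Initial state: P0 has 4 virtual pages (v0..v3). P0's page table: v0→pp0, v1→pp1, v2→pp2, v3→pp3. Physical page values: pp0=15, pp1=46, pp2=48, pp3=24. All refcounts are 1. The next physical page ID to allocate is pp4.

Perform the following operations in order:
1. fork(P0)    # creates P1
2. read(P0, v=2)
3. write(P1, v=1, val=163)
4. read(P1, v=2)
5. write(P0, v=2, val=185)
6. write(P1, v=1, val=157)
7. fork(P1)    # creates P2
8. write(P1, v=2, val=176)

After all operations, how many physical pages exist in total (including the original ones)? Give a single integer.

Op 1: fork(P0) -> P1. 4 ppages; refcounts: pp0:2 pp1:2 pp2:2 pp3:2
Op 2: read(P0, v2) -> 48. No state change.
Op 3: write(P1, v1, 163). refcount(pp1)=2>1 -> COPY to pp4. 5 ppages; refcounts: pp0:2 pp1:1 pp2:2 pp3:2 pp4:1
Op 4: read(P1, v2) -> 48. No state change.
Op 5: write(P0, v2, 185). refcount(pp2)=2>1 -> COPY to pp5. 6 ppages; refcounts: pp0:2 pp1:1 pp2:1 pp3:2 pp4:1 pp5:1
Op 6: write(P1, v1, 157). refcount(pp4)=1 -> write in place. 6 ppages; refcounts: pp0:2 pp1:1 pp2:1 pp3:2 pp4:1 pp5:1
Op 7: fork(P1) -> P2. 6 ppages; refcounts: pp0:3 pp1:1 pp2:2 pp3:3 pp4:2 pp5:1
Op 8: write(P1, v2, 176). refcount(pp2)=2>1 -> COPY to pp6. 7 ppages; refcounts: pp0:3 pp1:1 pp2:1 pp3:3 pp4:2 pp5:1 pp6:1

Answer: 7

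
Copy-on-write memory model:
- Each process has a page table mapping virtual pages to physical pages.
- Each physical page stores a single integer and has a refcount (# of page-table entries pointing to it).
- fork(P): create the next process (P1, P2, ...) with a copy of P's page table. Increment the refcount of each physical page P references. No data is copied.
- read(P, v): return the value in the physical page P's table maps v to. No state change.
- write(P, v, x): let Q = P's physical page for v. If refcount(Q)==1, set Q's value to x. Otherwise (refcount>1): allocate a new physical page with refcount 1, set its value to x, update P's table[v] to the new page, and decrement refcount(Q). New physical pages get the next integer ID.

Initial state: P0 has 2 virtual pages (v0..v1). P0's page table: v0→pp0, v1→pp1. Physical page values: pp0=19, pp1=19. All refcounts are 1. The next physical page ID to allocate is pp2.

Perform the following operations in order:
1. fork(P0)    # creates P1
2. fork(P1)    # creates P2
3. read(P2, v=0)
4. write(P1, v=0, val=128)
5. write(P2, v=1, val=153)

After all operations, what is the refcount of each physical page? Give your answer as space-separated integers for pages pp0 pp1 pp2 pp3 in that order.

Answer: 2 2 1 1

Derivation:
Op 1: fork(P0) -> P1. 2 ppages; refcounts: pp0:2 pp1:2
Op 2: fork(P1) -> P2. 2 ppages; refcounts: pp0:3 pp1:3
Op 3: read(P2, v0) -> 19. No state change.
Op 4: write(P1, v0, 128). refcount(pp0)=3>1 -> COPY to pp2. 3 ppages; refcounts: pp0:2 pp1:3 pp2:1
Op 5: write(P2, v1, 153). refcount(pp1)=3>1 -> COPY to pp3. 4 ppages; refcounts: pp0:2 pp1:2 pp2:1 pp3:1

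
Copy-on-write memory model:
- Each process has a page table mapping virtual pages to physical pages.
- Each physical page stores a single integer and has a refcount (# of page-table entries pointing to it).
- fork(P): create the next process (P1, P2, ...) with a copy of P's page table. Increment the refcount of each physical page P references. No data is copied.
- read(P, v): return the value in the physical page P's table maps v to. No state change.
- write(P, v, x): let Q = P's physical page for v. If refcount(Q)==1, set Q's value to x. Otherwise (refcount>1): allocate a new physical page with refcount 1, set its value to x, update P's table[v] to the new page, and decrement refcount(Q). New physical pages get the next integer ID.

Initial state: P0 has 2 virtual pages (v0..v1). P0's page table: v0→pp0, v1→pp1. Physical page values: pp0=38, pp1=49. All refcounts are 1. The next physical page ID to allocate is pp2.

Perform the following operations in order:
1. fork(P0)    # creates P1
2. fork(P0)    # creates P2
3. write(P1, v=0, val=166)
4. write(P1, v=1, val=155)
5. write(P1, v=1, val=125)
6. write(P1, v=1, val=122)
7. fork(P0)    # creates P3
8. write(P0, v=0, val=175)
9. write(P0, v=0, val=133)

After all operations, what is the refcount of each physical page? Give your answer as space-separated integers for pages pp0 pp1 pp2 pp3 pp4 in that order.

Op 1: fork(P0) -> P1. 2 ppages; refcounts: pp0:2 pp1:2
Op 2: fork(P0) -> P2. 2 ppages; refcounts: pp0:3 pp1:3
Op 3: write(P1, v0, 166). refcount(pp0)=3>1 -> COPY to pp2. 3 ppages; refcounts: pp0:2 pp1:3 pp2:1
Op 4: write(P1, v1, 155). refcount(pp1)=3>1 -> COPY to pp3. 4 ppages; refcounts: pp0:2 pp1:2 pp2:1 pp3:1
Op 5: write(P1, v1, 125). refcount(pp3)=1 -> write in place. 4 ppages; refcounts: pp0:2 pp1:2 pp2:1 pp3:1
Op 6: write(P1, v1, 122). refcount(pp3)=1 -> write in place. 4 ppages; refcounts: pp0:2 pp1:2 pp2:1 pp3:1
Op 7: fork(P0) -> P3. 4 ppages; refcounts: pp0:3 pp1:3 pp2:1 pp3:1
Op 8: write(P0, v0, 175). refcount(pp0)=3>1 -> COPY to pp4. 5 ppages; refcounts: pp0:2 pp1:3 pp2:1 pp3:1 pp4:1
Op 9: write(P0, v0, 133). refcount(pp4)=1 -> write in place. 5 ppages; refcounts: pp0:2 pp1:3 pp2:1 pp3:1 pp4:1

Answer: 2 3 1 1 1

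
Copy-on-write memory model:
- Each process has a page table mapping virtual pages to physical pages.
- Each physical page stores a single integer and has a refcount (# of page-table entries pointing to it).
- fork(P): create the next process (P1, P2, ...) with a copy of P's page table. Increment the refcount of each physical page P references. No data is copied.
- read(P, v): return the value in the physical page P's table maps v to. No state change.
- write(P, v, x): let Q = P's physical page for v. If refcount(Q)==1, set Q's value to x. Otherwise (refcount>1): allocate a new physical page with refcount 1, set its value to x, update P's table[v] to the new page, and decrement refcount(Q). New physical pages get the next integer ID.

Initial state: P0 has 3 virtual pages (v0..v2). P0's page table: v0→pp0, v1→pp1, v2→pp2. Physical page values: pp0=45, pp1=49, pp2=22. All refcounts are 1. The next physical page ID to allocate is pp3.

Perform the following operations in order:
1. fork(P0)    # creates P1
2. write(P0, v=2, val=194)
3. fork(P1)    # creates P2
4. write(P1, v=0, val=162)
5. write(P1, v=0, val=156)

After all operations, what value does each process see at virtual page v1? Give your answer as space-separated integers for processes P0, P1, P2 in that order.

Answer: 49 49 49

Derivation:
Op 1: fork(P0) -> P1. 3 ppages; refcounts: pp0:2 pp1:2 pp2:2
Op 2: write(P0, v2, 194). refcount(pp2)=2>1 -> COPY to pp3. 4 ppages; refcounts: pp0:2 pp1:2 pp2:1 pp3:1
Op 3: fork(P1) -> P2. 4 ppages; refcounts: pp0:3 pp1:3 pp2:2 pp3:1
Op 4: write(P1, v0, 162). refcount(pp0)=3>1 -> COPY to pp4. 5 ppages; refcounts: pp0:2 pp1:3 pp2:2 pp3:1 pp4:1
Op 5: write(P1, v0, 156). refcount(pp4)=1 -> write in place. 5 ppages; refcounts: pp0:2 pp1:3 pp2:2 pp3:1 pp4:1
P0: v1 -> pp1 = 49
P1: v1 -> pp1 = 49
P2: v1 -> pp1 = 49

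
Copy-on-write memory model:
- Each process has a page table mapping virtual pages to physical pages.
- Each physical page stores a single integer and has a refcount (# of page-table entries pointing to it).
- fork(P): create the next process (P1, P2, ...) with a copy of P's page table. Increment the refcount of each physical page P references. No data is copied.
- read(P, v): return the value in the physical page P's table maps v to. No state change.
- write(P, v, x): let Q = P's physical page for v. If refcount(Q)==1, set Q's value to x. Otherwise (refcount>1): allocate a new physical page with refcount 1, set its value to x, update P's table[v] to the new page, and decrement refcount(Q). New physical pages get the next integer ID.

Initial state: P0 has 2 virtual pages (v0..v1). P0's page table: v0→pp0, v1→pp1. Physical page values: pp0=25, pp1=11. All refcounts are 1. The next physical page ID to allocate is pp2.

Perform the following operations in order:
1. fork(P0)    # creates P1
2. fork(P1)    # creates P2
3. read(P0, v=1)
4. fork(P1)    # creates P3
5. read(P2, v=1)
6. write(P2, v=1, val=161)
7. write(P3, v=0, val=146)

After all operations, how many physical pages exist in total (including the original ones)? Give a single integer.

Answer: 4

Derivation:
Op 1: fork(P0) -> P1. 2 ppages; refcounts: pp0:2 pp1:2
Op 2: fork(P1) -> P2. 2 ppages; refcounts: pp0:3 pp1:3
Op 3: read(P0, v1) -> 11. No state change.
Op 4: fork(P1) -> P3. 2 ppages; refcounts: pp0:4 pp1:4
Op 5: read(P2, v1) -> 11. No state change.
Op 6: write(P2, v1, 161). refcount(pp1)=4>1 -> COPY to pp2. 3 ppages; refcounts: pp0:4 pp1:3 pp2:1
Op 7: write(P3, v0, 146). refcount(pp0)=4>1 -> COPY to pp3. 4 ppages; refcounts: pp0:3 pp1:3 pp2:1 pp3:1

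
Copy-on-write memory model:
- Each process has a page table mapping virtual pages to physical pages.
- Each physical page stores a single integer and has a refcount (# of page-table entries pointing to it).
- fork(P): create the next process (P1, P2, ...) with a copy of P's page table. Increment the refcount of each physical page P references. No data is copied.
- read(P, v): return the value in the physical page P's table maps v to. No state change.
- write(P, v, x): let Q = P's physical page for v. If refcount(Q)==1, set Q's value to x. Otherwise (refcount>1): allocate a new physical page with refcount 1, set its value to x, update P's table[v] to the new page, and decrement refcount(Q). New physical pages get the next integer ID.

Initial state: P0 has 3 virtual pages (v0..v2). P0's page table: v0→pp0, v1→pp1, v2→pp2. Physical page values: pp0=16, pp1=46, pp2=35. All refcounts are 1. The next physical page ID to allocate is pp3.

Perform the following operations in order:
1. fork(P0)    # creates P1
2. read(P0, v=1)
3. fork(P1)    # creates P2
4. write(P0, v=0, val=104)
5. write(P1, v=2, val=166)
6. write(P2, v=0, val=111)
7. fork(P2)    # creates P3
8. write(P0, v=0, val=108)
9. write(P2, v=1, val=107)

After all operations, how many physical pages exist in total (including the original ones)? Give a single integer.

Answer: 7

Derivation:
Op 1: fork(P0) -> P1. 3 ppages; refcounts: pp0:2 pp1:2 pp2:2
Op 2: read(P0, v1) -> 46. No state change.
Op 3: fork(P1) -> P2. 3 ppages; refcounts: pp0:3 pp1:3 pp2:3
Op 4: write(P0, v0, 104). refcount(pp0)=3>1 -> COPY to pp3. 4 ppages; refcounts: pp0:2 pp1:3 pp2:3 pp3:1
Op 5: write(P1, v2, 166). refcount(pp2)=3>1 -> COPY to pp4. 5 ppages; refcounts: pp0:2 pp1:3 pp2:2 pp3:1 pp4:1
Op 6: write(P2, v0, 111). refcount(pp0)=2>1 -> COPY to pp5. 6 ppages; refcounts: pp0:1 pp1:3 pp2:2 pp3:1 pp4:1 pp5:1
Op 7: fork(P2) -> P3. 6 ppages; refcounts: pp0:1 pp1:4 pp2:3 pp3:1 pp4:1 pp5:2
Op 8: write(P0, v0, 108). refcount(pp3)=1 -> write in place. 6 ppages; refcounts: pp0:1 pp1:4 pp2:3 pp3:1 pp4:1 pp5:2
Op 9: write(P2, v1, 107). refcount(pp1)=4>1 -> COPY to pp6. 7 ppages; refcounts: pp0:1 pp1:3 pp2:3 pp3:1 pp4:1 pp5:2 pp6:1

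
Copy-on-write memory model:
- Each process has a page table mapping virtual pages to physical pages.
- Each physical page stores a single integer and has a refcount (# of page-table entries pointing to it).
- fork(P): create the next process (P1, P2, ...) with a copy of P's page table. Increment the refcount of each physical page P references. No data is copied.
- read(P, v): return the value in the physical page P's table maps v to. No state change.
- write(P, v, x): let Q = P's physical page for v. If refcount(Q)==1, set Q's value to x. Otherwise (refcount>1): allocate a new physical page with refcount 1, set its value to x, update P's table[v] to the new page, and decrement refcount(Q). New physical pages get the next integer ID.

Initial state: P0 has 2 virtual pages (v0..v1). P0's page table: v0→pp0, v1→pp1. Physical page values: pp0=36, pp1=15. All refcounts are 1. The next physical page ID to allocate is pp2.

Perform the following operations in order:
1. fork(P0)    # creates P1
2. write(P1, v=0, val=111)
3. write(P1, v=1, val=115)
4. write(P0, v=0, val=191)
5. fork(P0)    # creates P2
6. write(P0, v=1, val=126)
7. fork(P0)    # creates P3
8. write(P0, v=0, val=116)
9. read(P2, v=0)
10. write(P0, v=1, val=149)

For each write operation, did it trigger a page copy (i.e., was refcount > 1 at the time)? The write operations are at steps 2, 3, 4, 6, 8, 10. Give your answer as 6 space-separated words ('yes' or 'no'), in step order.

Op 1: fork(P0) -> P1. 2 ppages; refcounts: pp0:2 pp1:2
Op 2: write(P1, v0, 111). refcount(pp0)=2>1 -> COPY to pp2. 3 ppages; refcounts: pp0:1 pp1:2 pp2:1
Op 3: write(P1, v1, 115). refcount(pp1)=2>1 -> COPY to pp3. 4 ppages; refcounts: pp0:1 pp1:1 pp2:1 pp3:1
Op 4: write(P0, v0, 191). refcount(pp0)=1 -> write in place. 4 ppages; refcounts: pp0:1 pp1:1 pp2:1 pp3:1
Op 5: fork(P0) -> P2. 4 ppages; refcounts: pp0:2 pp1:2 pp2:1 pp3:1
Op 6: write(P0, v1, 126). refcount(pp1)=2>1 -> COPY to pp4. 5 ppages; refcounts: pp0:2 pp1:1 pp2:1 pp3:1 pp4:1
Op 7: fork(P0) -> P3. 5 ppages; refcounts: pp0:3 pp1:1 pp2:1 pp3:1 pp4:2
Op 8: write(P0, v0, 116). refcount(pp0)=3>1 -> COPY to pp5. 6 ppages; refcounts: pp0:2 pp1:1 pp2:1 pp3:1 pp4:2 pp5:1
Op 9: read(P2, v0) -> 191. No state change.
Op 10: write(P0, v1, 149). refcount(pp4)=2>1 -> COPY to pp6. 7 ppages; refcounts: pp0:2 pp1:1 pp2:1 pp3:1 pp4:1 pp5:1 pp6:1

yes yes no yes yes yes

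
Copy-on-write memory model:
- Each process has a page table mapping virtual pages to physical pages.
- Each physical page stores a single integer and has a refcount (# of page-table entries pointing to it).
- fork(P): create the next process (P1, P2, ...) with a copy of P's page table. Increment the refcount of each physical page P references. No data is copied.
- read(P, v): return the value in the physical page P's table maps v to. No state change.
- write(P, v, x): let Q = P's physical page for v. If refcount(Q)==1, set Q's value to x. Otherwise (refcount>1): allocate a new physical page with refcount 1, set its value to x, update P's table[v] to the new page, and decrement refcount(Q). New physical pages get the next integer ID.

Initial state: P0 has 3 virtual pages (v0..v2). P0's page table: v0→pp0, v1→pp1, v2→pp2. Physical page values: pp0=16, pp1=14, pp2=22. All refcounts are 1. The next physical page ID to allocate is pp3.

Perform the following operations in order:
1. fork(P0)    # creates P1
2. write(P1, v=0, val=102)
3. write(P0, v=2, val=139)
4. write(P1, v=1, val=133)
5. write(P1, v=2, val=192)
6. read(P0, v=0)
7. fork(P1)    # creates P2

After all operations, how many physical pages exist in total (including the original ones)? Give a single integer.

Op 1: fork(P0) -> P1. 3 ppages; refcounts: pp0:2 pp1:2 pp2:2
Op 2: write(P1, v0, 102). refcount(pp0)=2>1 -> COPY to pp3. 4 ppages; refcounts: pp0:1 pp1:2 pp2:2 pp3:1
Op 3: write(P0, v2, 139). refcount(pp2)=2>1 -> COPY to pp4. 5 ppages; refcounts: pp0:1 pp1:2 pp2:1 pp3:1 pp4:1
Op 4: write(P1, v1, 133). refcount(pp1)=2>1 -> COPY to pp5. 6 ppages; refcounts: pp0:1 pp1:1 pp2:1 pp3:1 pp4:1 pp5:1
Op 5: write(P1, v2, 192). refcount(pp2)=1 -> write in place. 6 ppages; refcounts: pp0:1 pp1:1 pp2:1 pp3:1 pp4:1 pp5:1
Op 6: read(P0, v0) -> 16. No state change.
Op 7: fork(P1) -> P2. 6 ppages; refcounts: pp0:1 pp1:1 pp2:2 pp3:2 pp4:1 pp5:2

Answer: 6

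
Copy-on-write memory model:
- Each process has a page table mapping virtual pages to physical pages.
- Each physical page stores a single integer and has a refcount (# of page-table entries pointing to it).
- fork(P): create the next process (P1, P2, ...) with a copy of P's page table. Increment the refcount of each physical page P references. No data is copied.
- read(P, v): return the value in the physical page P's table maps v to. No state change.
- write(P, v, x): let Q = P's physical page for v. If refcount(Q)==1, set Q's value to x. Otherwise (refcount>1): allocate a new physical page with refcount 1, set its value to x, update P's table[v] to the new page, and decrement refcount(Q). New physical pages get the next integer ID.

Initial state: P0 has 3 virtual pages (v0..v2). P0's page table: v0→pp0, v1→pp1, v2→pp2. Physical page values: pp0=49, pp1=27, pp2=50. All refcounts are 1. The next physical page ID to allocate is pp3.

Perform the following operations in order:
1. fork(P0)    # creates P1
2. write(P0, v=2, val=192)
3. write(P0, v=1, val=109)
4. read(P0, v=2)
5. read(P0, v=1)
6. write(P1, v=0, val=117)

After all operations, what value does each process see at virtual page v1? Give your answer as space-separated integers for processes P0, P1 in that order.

Answer: 109 27

Derivation:
Op 1: fork(P0) -> P1. 3 ppages; refcounts: pp0:2 pp1:2 pp2:2
Op 2: write(P0, v2, 192). refcount(pp2)=2>1 -> COPY to pp3. 4 ppages; refcounts: pp0:2 pp1:2 pp2:1 pp3:1
Op 3: write(P0, v1, 109). refcount(pp1)=2>1 -> COPY to pp4. 5 ppages; refcounts: pp0:2 pp1:1 pp2:1 pp3:1 pp4:1
Op 4: read(P0, v2) -> 192. No state change.
Op 5: read(P0, v1) -> 109. No state change.
Op 6: write(P1, v0, 117). refcount(pp0)=2>1 -> COPY to pp5. 6 ppages; refcounts: pp0:1 pp1:1 pp2:1 pp3:1 pp4:1 pp5:1
P0: v1 -> pp4 = 109
P1: v1 -> pp1 = 27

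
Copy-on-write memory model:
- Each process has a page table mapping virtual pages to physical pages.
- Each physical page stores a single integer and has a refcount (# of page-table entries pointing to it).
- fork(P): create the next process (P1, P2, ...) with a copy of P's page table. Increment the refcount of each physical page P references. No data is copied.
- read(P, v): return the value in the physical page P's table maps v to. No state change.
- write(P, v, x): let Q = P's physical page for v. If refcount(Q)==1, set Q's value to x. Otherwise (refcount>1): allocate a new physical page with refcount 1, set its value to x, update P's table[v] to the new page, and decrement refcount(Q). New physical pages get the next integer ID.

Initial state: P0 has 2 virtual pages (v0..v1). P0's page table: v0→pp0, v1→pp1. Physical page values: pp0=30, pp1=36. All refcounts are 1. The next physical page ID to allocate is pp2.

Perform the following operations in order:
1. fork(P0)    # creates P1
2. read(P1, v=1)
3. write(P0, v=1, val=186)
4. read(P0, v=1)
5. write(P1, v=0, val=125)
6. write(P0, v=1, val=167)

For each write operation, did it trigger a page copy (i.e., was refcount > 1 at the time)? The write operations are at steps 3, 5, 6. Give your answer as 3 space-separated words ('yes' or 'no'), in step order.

Op 1: fork(P0) -> P1. 2 ppages; refcounts: pp0:2 pp1:2
Op 2: read(P1, v1) -> 36. No state change.
Op 3: write(P0, v1, 186). refcount(pp1)=2>1 -> COPY to pp2. 3 ppages; refcounts: pp0:2 pp1:1 pp2:1
Op 4: read(P0, v1) -> 186. No state change.
Op 5: write(P1, v0, 125). refcount(pp0)=2>1 -> COPY to pp3. 4 ppages; refcounts: pp0:1 pp1:1 pp2:1 pp3:1
Op 6: write(P0, v1, 167). refcount(pp2)=1 -> write in place. 4 ppages; refcounts: pp0:1 pp1:1 pp2:1 pp3:1

yes yes no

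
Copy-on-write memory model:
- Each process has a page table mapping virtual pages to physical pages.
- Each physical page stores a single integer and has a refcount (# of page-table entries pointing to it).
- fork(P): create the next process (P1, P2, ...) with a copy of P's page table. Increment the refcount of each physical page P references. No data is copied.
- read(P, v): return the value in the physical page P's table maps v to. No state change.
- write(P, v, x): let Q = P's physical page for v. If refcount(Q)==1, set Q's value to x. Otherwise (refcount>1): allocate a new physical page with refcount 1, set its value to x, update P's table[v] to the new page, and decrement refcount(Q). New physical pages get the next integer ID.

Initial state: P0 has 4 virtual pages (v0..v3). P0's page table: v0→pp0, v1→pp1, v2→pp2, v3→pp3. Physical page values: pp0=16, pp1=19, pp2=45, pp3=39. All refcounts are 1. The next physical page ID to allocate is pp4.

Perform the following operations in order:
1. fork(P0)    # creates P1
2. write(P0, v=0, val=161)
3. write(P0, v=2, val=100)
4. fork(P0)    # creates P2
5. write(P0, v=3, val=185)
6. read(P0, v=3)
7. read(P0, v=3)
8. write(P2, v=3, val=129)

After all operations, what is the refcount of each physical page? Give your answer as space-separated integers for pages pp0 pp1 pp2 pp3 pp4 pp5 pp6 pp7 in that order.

Answer: 1 3 1 1 2 2 1 1

Derivation:
Op 1: fork(P0) -> P1. 4 ppages; refcounts: pp0:2 pp1:2 pp2:2 pp3:2
Op 2: write(P0, v0, 161). refcount(pp0)=2>1 -> COPY to pp4. 5 ppages; refcounts: pp0:1 pp1:2 pp2:2 pp3:2 pp4:1
Op 3: write(P0, v2, 100). refcount(pp2)=2>1 -> COPY to pp5. 6 ppages; refcounts: pp0:1 pp1:2 pp2:1 pp3:2 pp4:1 pp5:1
Op 4: fork(P0) -> P2. 6 ppages; refcounts: pp0:1 pp1:3 pp2:1 pp3:3 pp4:2 pp5:2
Op 5: write(P0, v3, 185). refcount(pp3)=3>1 -> COPY to pp6. 7 ppages; refcounts: pp0:1 pp1:3 pp2:1 pp3:2 pp4:2 pp5:2 pp6:1
Op 6: read(P0, v3) -> 185. No state change.
Op 7: read(P0, v3) -> 185. No state change.
Op 8: write(P2, v3, 129). refcount(pp3)=2>1 -> COPY to pp7. 8 ppages; refcounts: pp0:1 pp1:3 pp2:1 pp3:1 pp4:2 pp5:2 pp6:1 pp7:1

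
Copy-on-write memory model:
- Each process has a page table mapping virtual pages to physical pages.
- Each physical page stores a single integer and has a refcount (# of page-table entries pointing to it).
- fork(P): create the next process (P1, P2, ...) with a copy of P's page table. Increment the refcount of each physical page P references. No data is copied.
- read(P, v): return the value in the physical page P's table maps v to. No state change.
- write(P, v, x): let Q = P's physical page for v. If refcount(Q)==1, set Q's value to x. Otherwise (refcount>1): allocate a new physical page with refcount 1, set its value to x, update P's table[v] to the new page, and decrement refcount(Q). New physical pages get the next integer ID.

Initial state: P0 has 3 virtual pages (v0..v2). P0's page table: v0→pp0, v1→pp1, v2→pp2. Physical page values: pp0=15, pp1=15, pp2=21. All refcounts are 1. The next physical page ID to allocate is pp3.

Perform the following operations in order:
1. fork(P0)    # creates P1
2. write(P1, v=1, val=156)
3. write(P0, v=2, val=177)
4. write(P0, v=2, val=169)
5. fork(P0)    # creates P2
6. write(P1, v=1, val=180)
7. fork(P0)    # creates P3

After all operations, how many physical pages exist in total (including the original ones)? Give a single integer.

Op 1: fork(P0) -> P1. 3 ppages; refcounts: pp0:2 pp1:2 pp2:2
Op 2: write(P1, v1, 156). refcount(pp1)=2>1 -> COPY to pp3. 4 ppages; refcounts: pp0:2 pp1:1 pp2:2 pp3:1
Op 3: write(P0, v2, 177). refcount(pp2)=2>1 -> COPY to pp4. 5 ppages; refcounts: pp0:2 pp1:1 pp2:1 pp3:1 pp4:1
Op 4: write(P0, v2, 169). refcount(pp4)=1 -> write in place. 5 ppages; refcounts: pp0:2 pp1:1 pp2:1 pp3:1 pp4:1
Op 5: fork(P0) -> P2. 5 ppages; refcounts: pp0:3 pp1:2 pp2:1 pp3:1 pp4:2
Op 6: write(P1, v1, 180). refcount(pp3)=1 -> write in place. 5 ppages; refcounts: pp0:3 pp1:2 pp2:1 pp3:1 pp4:2
Op 7: fork(P0) -> P3. 5 ppages; refcounts: pp0:4 pp1:3 pp2:1 pp3:1 pp4:3

Answer: 5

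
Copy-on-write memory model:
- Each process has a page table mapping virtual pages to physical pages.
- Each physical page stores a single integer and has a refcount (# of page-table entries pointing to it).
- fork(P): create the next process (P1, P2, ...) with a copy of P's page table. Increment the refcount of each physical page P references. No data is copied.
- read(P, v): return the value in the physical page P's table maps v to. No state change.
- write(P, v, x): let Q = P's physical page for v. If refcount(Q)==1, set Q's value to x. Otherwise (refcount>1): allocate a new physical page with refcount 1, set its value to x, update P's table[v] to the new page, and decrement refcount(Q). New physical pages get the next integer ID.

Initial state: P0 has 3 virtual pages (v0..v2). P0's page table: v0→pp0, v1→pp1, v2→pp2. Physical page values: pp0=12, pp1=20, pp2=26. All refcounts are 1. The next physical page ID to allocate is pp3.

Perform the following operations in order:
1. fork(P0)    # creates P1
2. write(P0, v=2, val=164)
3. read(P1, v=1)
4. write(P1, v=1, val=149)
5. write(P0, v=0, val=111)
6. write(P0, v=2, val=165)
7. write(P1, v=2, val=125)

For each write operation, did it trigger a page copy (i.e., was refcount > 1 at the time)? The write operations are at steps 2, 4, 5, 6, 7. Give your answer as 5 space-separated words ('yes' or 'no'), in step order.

Op 1: fork(P0) -> P1. 3 ppages; refcounts: pp0:2 pp1:2 pp2:2
Op 2: write(P0, v2, 164). refcount(pp2)=2>1 -> COPY to pp3. 4 ppages; refcounts: pp0:2 pp1:2 pp2:1 pp3:1
Op 3: read(P1, v1) -> 20. No state change.
Op 4: write(P1, v1, 149). refcount(pp1)=2>1 -> COPY to pp4. 5 ppages; refcounts: pp0:2 pp1:1 pp2:1 pp3:1 pp4:1
Op 5: write(P0, v0, 111). refcount(pp0)=2>1 -> COPY to pp5. 6 ppages; refcounts: pp0:1 pp1:1 pp2:1 pp3:1 pp4:1 pp5:1
Op 6: write(P0, v2, 165). refcount(pp3)=1 -> write in place. 6 ppages; refcounts: pp0:1 pp1:1 pp2:1 pp3:1 pp4:1 pp5:1
Op 7: write(P1, v2, 125). refcount(pp2)=1 -> write in place. 6 ppages; refcounts: pp0:1 pp1:1 pp2:1 pp3:1 pp4:1 pp5:1

yes yes yes no no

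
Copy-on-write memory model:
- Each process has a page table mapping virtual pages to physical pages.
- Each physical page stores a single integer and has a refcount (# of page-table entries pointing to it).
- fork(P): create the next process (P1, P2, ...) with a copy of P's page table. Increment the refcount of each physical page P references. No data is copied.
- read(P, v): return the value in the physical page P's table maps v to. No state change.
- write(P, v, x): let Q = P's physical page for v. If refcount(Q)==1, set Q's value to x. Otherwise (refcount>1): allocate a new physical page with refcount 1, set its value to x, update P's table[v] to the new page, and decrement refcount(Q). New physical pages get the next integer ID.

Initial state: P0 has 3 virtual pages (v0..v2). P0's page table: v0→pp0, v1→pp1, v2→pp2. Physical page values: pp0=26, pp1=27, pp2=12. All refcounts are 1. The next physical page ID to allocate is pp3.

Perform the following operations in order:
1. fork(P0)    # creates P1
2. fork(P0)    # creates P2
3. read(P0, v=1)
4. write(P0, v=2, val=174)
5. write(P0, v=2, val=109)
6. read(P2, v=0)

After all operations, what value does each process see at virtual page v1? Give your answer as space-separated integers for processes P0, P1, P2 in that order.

Op 1: fork(P0) -> P1. 3 ppages; refcounts: pp0:2 pp1:2 pp2:2
Op 2: fork(P0) -> P2. 3 ppages; refcounts: pp0:3 pp1:3 pp2:3
Op 3: read(P0, v1) -> 27. No state change.
Op 4: write(P0, v2, 174). refcount(pp2)=3>1 -> COPY to pp3. 4 ppages; refcounts: pp0:3 pp1:3 pp2:2 pp3:1
Op 5: write(P0, v2, 109). refcount(pp3)=1 -> write in place. 4 ppages; refcounts: pp0:3 pp1:3 pp2:2 pp3:1
Op 6: read(P2, v0) -> 26. No state change.
P0: v1 -> pp1 = 27
P1: v1 -> pp1 = 27
P2: v1 -> pp1 = 27

Answer: 27 27 27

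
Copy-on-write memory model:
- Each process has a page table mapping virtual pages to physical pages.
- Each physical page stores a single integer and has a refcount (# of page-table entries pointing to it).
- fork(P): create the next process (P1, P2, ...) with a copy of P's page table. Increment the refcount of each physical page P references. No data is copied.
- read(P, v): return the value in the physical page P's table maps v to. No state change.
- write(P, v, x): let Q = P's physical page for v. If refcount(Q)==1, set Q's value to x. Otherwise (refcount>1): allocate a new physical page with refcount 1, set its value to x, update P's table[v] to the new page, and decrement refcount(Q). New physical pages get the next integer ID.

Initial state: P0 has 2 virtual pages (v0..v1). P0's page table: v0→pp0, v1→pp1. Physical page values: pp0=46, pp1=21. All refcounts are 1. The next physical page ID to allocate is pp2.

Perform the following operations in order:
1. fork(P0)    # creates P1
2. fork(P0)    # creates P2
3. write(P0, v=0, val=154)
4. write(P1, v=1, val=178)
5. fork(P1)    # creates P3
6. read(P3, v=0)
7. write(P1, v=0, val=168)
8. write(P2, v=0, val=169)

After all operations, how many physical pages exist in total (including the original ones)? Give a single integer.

Op 1: fork(P0) -> P1. 2 ppages; refcounts: pp0:2 pp1:2
Op 2: fork(P0) -> P2. 2 ppages; refcounts: pp0:3 pp1:3
Op 3: write(P0, v0, 154). refcount(pp0)=3>1 -> COPY to pp2. 3 ppages; refcounts: pp0:2 pp1:3 pp2:1
Op 4: write(P1, v1, 178). refcount(pp1)=3>1 -> COPY to pp3. 4 ppages; refcounts: pp0:2 pp1:2 pp2:1 pp3:1
Op 5: fork(P1) -> P3. 4 ppages; refcounts: pp0:3 pp1:2 pp2:1 pp3:2
Op 6: read(P3, v0) -> 46. No state change.
Op 7: write(P1, v0, 168). refcount(pp0)=3>1 -> COPY to pp4. 5 ppages; refcounts: pp0:2 pp1:2 pp2:1 pp3:2 pp4:1
Op 8: write(P2, v0, 169). refcount(pp0)=2>1 -> COPY to pp5. 6 ppages; refcounts: pp0:1 pp1:2 pp2:1 pp3:2 pp4:1 pp5:1

Answer: 6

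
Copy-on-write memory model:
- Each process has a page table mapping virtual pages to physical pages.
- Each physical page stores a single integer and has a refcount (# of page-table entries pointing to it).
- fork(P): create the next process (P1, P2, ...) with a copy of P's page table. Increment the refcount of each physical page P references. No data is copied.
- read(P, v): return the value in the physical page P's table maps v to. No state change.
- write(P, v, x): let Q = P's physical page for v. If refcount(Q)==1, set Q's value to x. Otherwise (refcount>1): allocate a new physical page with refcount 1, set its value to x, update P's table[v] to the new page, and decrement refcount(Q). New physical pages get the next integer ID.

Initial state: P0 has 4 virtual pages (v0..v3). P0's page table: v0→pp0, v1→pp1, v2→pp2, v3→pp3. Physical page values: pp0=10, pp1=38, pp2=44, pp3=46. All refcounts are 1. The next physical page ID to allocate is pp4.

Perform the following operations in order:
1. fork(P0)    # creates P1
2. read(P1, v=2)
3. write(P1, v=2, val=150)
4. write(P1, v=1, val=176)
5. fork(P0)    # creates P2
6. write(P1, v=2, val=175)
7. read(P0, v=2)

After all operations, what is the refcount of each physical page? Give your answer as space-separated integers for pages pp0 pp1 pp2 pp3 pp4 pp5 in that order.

Answer: 3 2 2 3 1 1

Derivation:
Op 1: fork(P0) -> P1. 4 ppages; refcounts: pp0:2 pp1:2 pp2:2 pp3:2
Op 2: read(P1, v2) -> 44. No state change.
Op 3: write(P1, v2, 150). refcount(pp2)=2>1 -> COPY to pp4. 5 ppages; refcounts: pp0:2 pp1:2 pp2:1 pp3:2 pp4:1
Op 4: write(P1, v1, 176). refcount(pp1)=2>1 -> COPY to pp5. 6 ppages; refcounts: pp0:2 pp1:1 pp2:1 pp3:2 pp4:1 pp5:1
Op 5: fork(P0) -> P2. 6 ppages; refcounts: pp0:3 pp1:2 pp2:2 pp3:3 pp4:1 pp5:1
Op 6: write(P1, v2, 175). refcount(pp4)=1 -> write in place. 6 ppages; refcounts: pp0:3 pp1:2 pp2:2 pp3:3 pp4:1 pp5:1
Op 7: read(P0, v2) -> 44. No state change.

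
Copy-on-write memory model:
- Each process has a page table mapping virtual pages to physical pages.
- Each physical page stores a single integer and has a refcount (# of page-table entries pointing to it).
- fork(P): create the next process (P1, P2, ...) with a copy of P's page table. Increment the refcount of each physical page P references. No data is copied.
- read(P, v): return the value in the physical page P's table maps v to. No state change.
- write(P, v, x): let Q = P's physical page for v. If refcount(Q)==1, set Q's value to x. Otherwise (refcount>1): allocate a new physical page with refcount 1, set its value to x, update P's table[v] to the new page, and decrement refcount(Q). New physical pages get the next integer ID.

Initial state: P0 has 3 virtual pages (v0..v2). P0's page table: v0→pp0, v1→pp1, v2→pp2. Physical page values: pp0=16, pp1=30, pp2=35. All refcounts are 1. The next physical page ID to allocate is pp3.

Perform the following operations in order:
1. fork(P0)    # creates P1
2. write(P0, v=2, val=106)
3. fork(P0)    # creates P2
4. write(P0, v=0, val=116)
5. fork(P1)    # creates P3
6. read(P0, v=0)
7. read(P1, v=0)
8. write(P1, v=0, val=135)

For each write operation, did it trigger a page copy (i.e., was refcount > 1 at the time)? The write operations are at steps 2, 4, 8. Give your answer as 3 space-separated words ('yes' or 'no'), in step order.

Op 1: fork(P0) -> P1. 3 ppages; refcounts: pp0:2 pp1:2 pp2:2
Op 2: write(P0, v2, 106). refcount(pp2)=2>1 -> COPY to pp3. 4 ppages; refcounts: pp0:2 pp1:2 pp2:1 pp3:1
Op 3: fork(P0) -> P2. 4 ppages; refcounts: pp0:3 pp1:3 pp2:1 pp3:2
Op 4: write(P0, v0, 116). refcount(pp0)=3>1 -> COPY to pp4. 5 ppages; refcounts: pp0:2 pp1:3 pp2:1 pp3:2 pp4:1
Op 5: fork(P1) -> P3. 5 ppages; refcounts: pp0:3 pp1:4 pp2:2 pp3:2 pp4:1
Op 6: read(P0, v0) -> 116. No state change.
Op 7: read(P1, v0) -> 16. No state change.
Op 8: write(P1, v0, 135). refcount(pp0)=3>1 -> COPY to pp5. 6 ppages; refcounts: pp0:2 pp1:4 pp2:2 pp3:2 pp4:1 pp5:1

yes yes yes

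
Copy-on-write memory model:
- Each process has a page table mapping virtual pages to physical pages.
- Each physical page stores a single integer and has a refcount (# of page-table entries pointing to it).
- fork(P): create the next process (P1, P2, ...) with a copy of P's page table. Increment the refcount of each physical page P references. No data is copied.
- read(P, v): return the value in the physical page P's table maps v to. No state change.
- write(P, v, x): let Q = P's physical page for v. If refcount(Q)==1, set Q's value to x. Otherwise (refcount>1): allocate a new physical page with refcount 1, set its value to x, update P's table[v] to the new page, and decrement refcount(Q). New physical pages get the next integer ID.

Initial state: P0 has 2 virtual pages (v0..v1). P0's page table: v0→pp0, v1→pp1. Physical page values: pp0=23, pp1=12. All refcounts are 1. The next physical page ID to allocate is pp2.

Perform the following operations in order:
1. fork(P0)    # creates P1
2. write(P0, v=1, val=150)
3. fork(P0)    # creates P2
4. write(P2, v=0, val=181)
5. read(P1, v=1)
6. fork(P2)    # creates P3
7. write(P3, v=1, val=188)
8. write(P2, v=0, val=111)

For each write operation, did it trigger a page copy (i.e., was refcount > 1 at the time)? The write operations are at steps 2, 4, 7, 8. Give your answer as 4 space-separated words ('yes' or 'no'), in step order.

Op 1: fork(P0) -> P1. 2 ppages; refcounts: pp0:2 pp1:2
Op 2: write(P0, v1, 150). refcount(pp1)=2>1 -> COPY to pp2. 3 ppages; refcounts: pp0:2 pp1:1 pp2:1
Op 3: fork(P0) -> P2. 3 ppages; refcounts: pp0:3 pp1:1 pp2:2
Op 4: write(P2, v0, 181). refcount(pp0)=3>1 -> COPY to pp3. 4 ppages; refcounts: pp0:2 pp1:1 pp2:2 pp3:1
Op 5: read(P1, v1) -> 12. No state change.
Op 6: fork(P2) -> P3. 4 ppages; refcounts: pp0:2 pp1:1 pp2:3 pp3:2
Op 7: write(P3, v1, 188). refcount(pp2)=3>1 -> COPY to pp4. 5 ppages; refcounts: pp0:2 pp1:1 pp2:2 pp3:2 pp4:1
Op 8: write(P2, v0, 111). refcount(pp3)=2>1 -> COPY to pp5. 6 ppages; refcounts: pp0:2 pp1:1 pp2:2 pp3:1 pp4:1 pp5:1

yes yes yes yes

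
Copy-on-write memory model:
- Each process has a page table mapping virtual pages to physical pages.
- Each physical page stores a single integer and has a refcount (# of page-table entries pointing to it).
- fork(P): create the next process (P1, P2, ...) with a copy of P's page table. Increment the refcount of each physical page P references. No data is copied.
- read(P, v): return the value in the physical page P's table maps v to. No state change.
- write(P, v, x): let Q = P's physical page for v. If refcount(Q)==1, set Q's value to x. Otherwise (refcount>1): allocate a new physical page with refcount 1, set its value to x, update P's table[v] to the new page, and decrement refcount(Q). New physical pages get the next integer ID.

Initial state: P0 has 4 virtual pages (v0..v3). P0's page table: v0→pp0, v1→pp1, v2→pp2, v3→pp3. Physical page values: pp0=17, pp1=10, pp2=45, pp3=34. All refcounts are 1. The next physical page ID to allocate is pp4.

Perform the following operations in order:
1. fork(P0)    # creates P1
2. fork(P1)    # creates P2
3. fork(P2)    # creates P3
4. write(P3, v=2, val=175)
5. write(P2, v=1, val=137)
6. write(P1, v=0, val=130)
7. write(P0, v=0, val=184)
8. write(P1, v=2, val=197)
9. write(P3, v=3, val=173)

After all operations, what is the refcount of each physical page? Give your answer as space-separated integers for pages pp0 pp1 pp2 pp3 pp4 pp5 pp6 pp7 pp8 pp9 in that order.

Answer: 2 3 2 3 1 1 1 1 1 1

Derivation:
Op 1: fork(P0) -> P1. 4 ppages; refcounts: pp0:2 pp1:2 pp2:2 pp3:2
Op 2: fork(P1) -> P2. 4 ppages; refcounts: pp0:3 pp1:3 pp2:3 pp3:3
Op 3: fork(P2) -> P3. 4 ppages; refcounts: pp0:4 pp1:4 pp2:4 pp3:4
Op 4: write(P3, v2, 175). refcount(pp2)=4>1 -> COPY to pp4. 5 ppages; refcounts: pp0:4 pp1:4 pp2:3 pp3:4 pp4:1
Op 5: write(P2, v1, 137). refcount(pp1)=4>1 -> COPY to pp5. 6 ppages; refcounts: pp0:4 pp1:3 pp2:3 pp3:4 pp4:1 pp5:1
Op 6: write(P1, v0, 130). refcount(pp0)=4>1 -> COPY to pp6. 7 ppages; refcounts: pp0:3 pp1:3 pp2:3 pp3:4 pp4:1 pp5:1 pp6:1
Op 7: write(P0, v0, 184). refcount(pp0)=3>1 -> COPY to pp7. 8 ppages; refcounts: pp0:2 pp1:3 pp2:3 pp3:4 pp4:1 pp5:1 pp6:1 pp7:1
Op 8: write(P1, v2, 197). refcount(pp2)=3>1 -> COPY to pp8. 9 ppages; refcounts: pp0:2 pp1:3 pp2:2 pp3:4 pp4:1 pp5:1 pp6:1 pp7:1 pp8:1
Op 9: write(P3, v3, 173). refcount(pp3)=4>1 -> COPY to pp9. 10 ppages; refcounts: pp0:2 pp1:3 pp2:2 pp3:3 pp4:1 pp5:1 pp6:1 pp7:1 pp8:1 pp9:1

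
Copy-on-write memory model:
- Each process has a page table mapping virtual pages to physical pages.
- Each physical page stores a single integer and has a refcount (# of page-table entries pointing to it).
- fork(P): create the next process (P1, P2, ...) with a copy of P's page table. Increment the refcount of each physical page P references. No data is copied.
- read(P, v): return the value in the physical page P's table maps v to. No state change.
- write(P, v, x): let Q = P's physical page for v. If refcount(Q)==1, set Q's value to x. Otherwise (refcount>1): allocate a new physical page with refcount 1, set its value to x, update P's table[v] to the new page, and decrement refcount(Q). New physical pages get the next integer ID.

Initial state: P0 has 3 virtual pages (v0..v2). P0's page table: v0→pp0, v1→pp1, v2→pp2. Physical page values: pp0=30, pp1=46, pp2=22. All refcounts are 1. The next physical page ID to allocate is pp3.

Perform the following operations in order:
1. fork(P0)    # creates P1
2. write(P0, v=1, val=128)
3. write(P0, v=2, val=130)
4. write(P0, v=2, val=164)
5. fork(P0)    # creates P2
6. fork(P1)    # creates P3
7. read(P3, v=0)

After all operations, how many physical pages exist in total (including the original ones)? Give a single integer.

Op 1: fork(P0) -> P1. 3 ppages; refcounts: pp0:2 pp1:2 pp2:2
Op 2: write(P0, v1, 128). refcount(pp1)=2>1 -> COPY to pp3. 4 ppages; refcounts: pp0:2 pp1:1 pp2:2 pp3:1
Op 3: write(P0, v2, 130). refcount(pp2)=2>1 -> COPY to pp4. 5 ppages; refcounts: pp0:2 pp1:1 pp2:1 pp3:1 pp4:1
Op 4: write(P0, v2, 164). refcount(pp4)=1 -> write in place. 5 ppages; refcounts: pp0:2 pp1:1 pp2:1 pp3:1 pp4:1
Op 5: fork(P0) -> P2. 5 ppages; refcounts: pp0:3 pp1:1 pp2:1 pp3:2 pp4:2
Op 6: fork(P1) -> P3. 5 ppages; refcounts: pp0:4 pp1:2 pp2:2 pp3:2 pp4:2
Op 7: read(P3, v0) -> 30. No state change.

Answer: 5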